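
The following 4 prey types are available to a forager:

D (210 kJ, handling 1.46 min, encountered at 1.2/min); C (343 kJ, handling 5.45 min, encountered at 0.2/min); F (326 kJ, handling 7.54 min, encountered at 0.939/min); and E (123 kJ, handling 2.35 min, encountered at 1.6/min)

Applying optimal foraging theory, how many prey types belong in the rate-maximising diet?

1

Profitabilities (E/h, kJ/min): D 144, C 62.9, E 52.3, F 43.2. Add prey in this order while the next type's profitability exceeds the intake rate on those already taken.
Rate on top 1: 91.57. C: 62.9 < 91.57 → exclude; stop.
Optimal diet: D — 1 of 4 types.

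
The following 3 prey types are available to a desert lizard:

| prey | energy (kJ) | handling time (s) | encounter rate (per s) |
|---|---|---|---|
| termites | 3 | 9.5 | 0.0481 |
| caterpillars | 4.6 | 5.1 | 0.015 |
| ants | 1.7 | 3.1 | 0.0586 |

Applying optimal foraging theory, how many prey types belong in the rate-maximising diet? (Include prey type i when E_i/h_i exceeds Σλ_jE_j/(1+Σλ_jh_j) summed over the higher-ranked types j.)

3

Rank by E/h (kJ/s): caterpillars 0.902, ants 0.548, termites 0.316. Include each in turn until the next type's E/h falls below the running intake rate.
Rate on top 1: 0.0641. ants: 0.548 > 0.0641 → include.
Rate on top 2: 0.134. termites: 0.316 > 0.134 → include.
Optimal diet: caterpillars, ants, termites — 3 of 3 types.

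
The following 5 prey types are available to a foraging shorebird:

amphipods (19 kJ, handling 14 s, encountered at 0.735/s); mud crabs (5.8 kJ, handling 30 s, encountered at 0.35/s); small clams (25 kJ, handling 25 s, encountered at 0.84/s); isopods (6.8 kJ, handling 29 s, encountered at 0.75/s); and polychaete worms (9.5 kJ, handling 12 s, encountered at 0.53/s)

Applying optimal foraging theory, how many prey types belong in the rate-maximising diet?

Rank by E/h (kJ/s): amphipods 1.36, small clams 1, polychaete worms 0.792, isopods 0.234, mud crabs 0.193. Include each in turn until the next type's E/h falls below the running intake rate.
Rate on top 1: 1.237. small clams: 1 < 1.237 → exclude; stop.
Optimal diet: amphipods — 1 of 5 types.

1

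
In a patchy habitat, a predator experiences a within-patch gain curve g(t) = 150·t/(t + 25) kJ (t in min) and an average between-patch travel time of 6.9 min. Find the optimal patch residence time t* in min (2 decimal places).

Optimal t* satisfies g'(t*) = g(t*)/(T + t*).
g'(t) = 150·25/(t + 25)². Setting 150·25/(t+25)² = 150t/[(t+25)(6.9+t)] gives 25(6.9+t) = t(t+25), so t² = 25×6.9 = 172.5.
t* = √172.5 = 13.13 min.

13.13 min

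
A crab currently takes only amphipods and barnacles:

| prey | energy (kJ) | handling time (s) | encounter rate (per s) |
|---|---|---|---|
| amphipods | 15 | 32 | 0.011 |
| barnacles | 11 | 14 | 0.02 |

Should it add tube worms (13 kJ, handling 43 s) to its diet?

Yes

On amphipods and barnacles alone, R = ΣλE/(1+Σλh) = 0.385/1.632 = 0.2359 kJ/s.
tube worms: E/h = 13/43 = 0.3023 kJ/s.
0.3023 > 0.2359, so adding tube worms raises the average — include it.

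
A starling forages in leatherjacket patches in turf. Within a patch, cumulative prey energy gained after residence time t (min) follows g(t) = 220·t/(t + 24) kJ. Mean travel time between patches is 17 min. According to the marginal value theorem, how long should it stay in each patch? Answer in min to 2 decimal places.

Optimal t* satisfies g'(t*) = g(t*)/(T + t*).
g'(t) = 220·24/(t + 24)². Setting 220·24/(t+24)² = 220t/[(t+24)(17+t)] gives 24(17+t) = t(t+24), so t² = 24×17 = 408.
t* = √408 = 20.2 min.

20.20 min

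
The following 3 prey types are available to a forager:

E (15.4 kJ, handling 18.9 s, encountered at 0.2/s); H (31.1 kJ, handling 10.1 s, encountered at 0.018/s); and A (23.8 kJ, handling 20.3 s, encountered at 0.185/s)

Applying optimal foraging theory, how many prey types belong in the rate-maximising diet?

Rank by E/h (kJ/s): H 3.08, A 1.17, E 0.815. Include each in turn until the next type's E/h falls below the running intake rate.
Rate on top 1: 0.4737. A: 1.17 > 0.4737 → include.
Rate on top 2: 1.005. E: 0.815 < 1.005 → exclude; stop.
Optimal diet: H, A — 2 of 3 types.

2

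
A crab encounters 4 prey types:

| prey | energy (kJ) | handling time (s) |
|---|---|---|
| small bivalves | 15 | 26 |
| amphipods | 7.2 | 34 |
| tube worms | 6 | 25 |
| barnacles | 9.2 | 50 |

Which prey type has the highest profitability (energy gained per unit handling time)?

Profitability E/h (kJ/s): small bivalves = 15/26 = 0.577, amphipods = 7.2/34 = 0.212, tube worms = 6/25 = 0.24, barnacles = 9.2/50 = 0.184.
Ranked: small bivalves > tube worms > amphipods > barnacles.

small bivalves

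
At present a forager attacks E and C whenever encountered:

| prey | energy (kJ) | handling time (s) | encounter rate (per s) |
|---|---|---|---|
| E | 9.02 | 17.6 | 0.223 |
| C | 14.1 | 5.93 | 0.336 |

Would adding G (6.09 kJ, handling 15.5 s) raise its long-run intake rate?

No

On E and C alone, R = ΣλE/(1+Σλh) = 6.749/6.917 = 0.9757 kJ/s.
Profitability of G: 6.09/15.5 = 0.3929 kJ/s.
0.3929 < 0.9757, so adding G would lower the average — exclude it.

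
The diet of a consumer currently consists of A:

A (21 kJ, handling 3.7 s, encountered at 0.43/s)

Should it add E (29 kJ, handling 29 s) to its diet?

Current rate: (0.43×21)/(1 + 0.43×3.7) = 3.485 kJ/s.
Profitability of E: 29/29 = 1 kJ/s.
Since 1 < R, time spent handling E is better spent searching.

No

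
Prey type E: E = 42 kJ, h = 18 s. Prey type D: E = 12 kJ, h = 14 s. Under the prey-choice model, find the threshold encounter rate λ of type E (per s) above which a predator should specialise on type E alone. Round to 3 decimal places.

The zero-one rule: include type D iff E₂/h₂ > λE₁/(1+λh₁). Equality gives the switch point.
λE₁h₂ = E₂ + λE₂h₁ ⇒ λ = E₂/(E₁h₂ − E₂h₁) = 12/(588 − 216) = 0.03226 per s.

0.032 per s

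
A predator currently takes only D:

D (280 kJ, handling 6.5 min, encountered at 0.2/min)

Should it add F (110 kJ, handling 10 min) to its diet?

No

On D alone, R = ΣλE/(1+Σλh) = 56/2.3 = 24.35 kJ/min.
F: E/h = 110/10 = 11 kJ/min.
Since 11 < R, time spent handling F is better spent searching.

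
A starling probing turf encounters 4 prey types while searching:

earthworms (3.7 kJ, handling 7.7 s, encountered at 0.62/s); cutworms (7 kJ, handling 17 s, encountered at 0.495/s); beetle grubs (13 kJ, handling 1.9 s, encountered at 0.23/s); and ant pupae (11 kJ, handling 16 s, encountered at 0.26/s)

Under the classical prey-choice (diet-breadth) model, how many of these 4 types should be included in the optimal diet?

E/h in descending order: beetle grubs 6.84, ant pupae 0.688, earthworms 0.481, cutworms 0.412 kJ/s. The optimal diet is the largest prefix of this list for which every included type satisfies E_i/h_i > R on the types above it.
Rate on top 1: 2.081. ant pupae: 0.688 < 2.081 → exclude; stop.
Optimal diet: beetle grubs — 1 of 4 types.

1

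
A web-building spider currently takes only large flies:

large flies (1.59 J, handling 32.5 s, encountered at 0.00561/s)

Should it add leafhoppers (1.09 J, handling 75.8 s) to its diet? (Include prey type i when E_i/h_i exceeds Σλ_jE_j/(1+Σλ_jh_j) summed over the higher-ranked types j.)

Yes

Intake rate on the current diet: R = (0.00561×1.59) / (1 + 0.00561×32.5) = 0.00892/1.182 = 0.007544 J/s.
leafhoppers: E/h = 1.09/75.8 = 0.01438 J/s.
Since 0.01438 > R, including leafhoppers increases the long-run rate.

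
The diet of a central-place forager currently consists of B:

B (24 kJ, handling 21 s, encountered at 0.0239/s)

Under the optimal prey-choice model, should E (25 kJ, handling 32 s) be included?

Yes

Current rate: (0.0239×24)/(1 + 0.0239×21) = 0.3819 kJ/s.
Profitability of E: 25/32 = 0.7812 kJ/s.
0.7812 > 0.3819, so adding E raises the average — include it.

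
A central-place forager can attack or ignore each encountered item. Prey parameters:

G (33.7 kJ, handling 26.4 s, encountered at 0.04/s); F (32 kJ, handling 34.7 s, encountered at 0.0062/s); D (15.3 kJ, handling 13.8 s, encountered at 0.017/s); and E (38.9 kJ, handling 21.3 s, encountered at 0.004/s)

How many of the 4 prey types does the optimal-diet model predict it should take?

4

Rank by E/h (kJ/s): E 1.83, G 1.28, D 1.11, F 0.922. Include each in turn until the next type's E/h falls below the running intake rate.
Rate on top 1: 0.1434. G: 1.28 > 0.1434 → include.
Rate on top 2: 0.7022. D: 1.11 > 0.7022 → include.
Rate on top 3: 0.7424. F: 0.922 > 0.7424 → include.
Optimal diet: E, G, D, F — 4 of 4 types.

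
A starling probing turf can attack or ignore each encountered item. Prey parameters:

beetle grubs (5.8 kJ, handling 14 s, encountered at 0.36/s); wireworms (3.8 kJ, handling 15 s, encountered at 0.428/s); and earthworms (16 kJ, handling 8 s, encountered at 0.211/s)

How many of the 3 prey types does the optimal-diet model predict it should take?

1

Profitabilities (E/h, kJ/s): earthworms 2, beetle grubs 0.414, wireworms 0.253. Add prey in this order while the next type's profitability exceeds the intake rate on those already taken.
Rate on top 1: 1.256. beetle grubs: 0.414 < 1.256 → exclude; stop.
Optimal diet: earthworms — 1 of 3 types.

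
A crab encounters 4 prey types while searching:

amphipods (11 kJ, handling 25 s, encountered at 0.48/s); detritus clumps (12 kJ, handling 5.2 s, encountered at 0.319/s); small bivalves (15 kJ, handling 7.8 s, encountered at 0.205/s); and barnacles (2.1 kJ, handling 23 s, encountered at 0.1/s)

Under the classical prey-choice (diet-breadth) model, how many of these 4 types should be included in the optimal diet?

Rank by E/h (kJ/s): detritus clumps 2.31, small bivalves 1.92, amphipods 0.44, barnacles 0.0913. Include each in turn until the next type's E/h falls below the running intake rate.
Rate on top 1: 1.44. small bivalves: 1.92 > 1.44 → include.
Rate on top 2: 1.621. amphipods: 0.44 < 1.621 → exclude; stop.
Optimal diet: detritus clumps, small bivalves — 2 of 4 types.

2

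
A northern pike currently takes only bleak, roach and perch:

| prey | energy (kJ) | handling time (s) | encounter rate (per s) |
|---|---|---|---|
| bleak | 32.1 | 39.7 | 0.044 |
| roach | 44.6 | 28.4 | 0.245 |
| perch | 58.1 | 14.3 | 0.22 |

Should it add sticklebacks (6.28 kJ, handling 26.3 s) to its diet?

No

On bleak, roach and perch alone, R = ΣλE/(1+Σλh) = 25.12/12.85 = 1.955 kJ/s.
Profitability of sticklebacks: 6.28/26.3 = 0.2388 kJ/s.
Since 0.2388 < R, time spent handling sticklebacks is better spent searching.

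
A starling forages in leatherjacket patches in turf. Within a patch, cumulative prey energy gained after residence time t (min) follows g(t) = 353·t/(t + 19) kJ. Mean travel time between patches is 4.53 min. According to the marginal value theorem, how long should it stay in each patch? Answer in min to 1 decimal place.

By the marginal value theorem, leave when the instantaneous gain rate g'(t) equals the habitat-wide average g(t)/(T + t).
g'(t) = 353·19/(t + 19)². Setting 353·19/(t+19)² = 353t/[(t+19)(4.53+t)] gives 19(4.53+t) = t(t+19), so t² = 19×4.53 = 86.07.
t* = √86.07 = 9.277 min.

9.3 min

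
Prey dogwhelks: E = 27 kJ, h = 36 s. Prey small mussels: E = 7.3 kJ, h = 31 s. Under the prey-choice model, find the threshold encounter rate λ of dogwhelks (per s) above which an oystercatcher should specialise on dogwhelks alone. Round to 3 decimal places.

0.013 per s

Drop small mussels once their profitability E₂/h₂ falls below the rate achievable on dogwhelks alone: E₂/h₂ = λE₁/(1 + λh₁).
Solve for λ: λE₁h₂ = E₂(1 + λh₁) → λ(E₁h₂ − E₂h₁) = E₂ → λ = E₂/(E₁h₂ − E₂h₁).
λ = 7.3/(27×31 − 7.3×36) = 7.3/574.2 = 0.01271 per s.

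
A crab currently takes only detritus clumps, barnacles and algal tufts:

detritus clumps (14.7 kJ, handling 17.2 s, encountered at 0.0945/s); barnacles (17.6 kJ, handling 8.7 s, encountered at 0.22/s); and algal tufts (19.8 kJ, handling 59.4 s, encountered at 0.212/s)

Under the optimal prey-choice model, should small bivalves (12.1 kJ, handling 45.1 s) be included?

Intake rate on the current diet: R = (0.0945×14.7 + 0.22×17.6 + 0.212×19.8) / (1 + 0.0945×17.2 + 0.22×8.7 + 0.212×59.4) = 9.459/17.13 = 0.5521 kJ/s.
small bivalves: E/h = 12.1/45.1 = 0.2683 kJ/s.
Since 0.2683 < R, time spent handling small bivalves is better spent searching.

No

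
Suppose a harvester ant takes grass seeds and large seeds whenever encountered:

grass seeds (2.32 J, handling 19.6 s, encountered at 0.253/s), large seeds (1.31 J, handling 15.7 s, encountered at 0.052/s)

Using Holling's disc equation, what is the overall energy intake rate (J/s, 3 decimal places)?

0.097 J/s

R = Σλ_iE_i / (1 + Σλ_ih_i)
Numerator: 0.253×2.32 + 0.052×1.31 = 0.6551
Denominator: 1 + 0.253×19.6 + 0.052×15.7 = 6.775
R = 0.6551/6.775 = 0.09669 J/s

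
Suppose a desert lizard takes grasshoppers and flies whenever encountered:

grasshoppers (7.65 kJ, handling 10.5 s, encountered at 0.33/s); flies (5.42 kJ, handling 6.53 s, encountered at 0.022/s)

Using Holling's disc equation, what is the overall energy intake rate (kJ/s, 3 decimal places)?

Energy encountered per unit search time: 0.33×7.65 + 0.022×5.42 = 2.644 kJ/s.
Handling time per unit search time: 0.33×10.5 + 0.022×6.53 = 3.609.
Rate = 2.644/(1 + 3.609) = 0.5736 kJ/s.

0.574 kJ/s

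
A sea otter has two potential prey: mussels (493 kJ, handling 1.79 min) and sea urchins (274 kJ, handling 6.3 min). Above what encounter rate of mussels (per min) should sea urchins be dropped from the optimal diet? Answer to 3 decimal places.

The zero-one rule: include sea urchins iff E₂/h₂ > λE₁/(1+λh₁). Equality gives the switch point.
λE₁h₂ = E₂ + λE₂h₁ ⇒ λ = E₂/(E₁h₂ − E₂h₁) = 274/(3106 − 490.5) = 0.1048 per min.

0.105 per min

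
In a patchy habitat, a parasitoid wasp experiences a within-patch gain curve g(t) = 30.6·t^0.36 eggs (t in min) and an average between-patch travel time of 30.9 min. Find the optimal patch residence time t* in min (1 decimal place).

Maximise g(t)/(T+t): set derivative to zero → g'(t)(T+t) = g(t).
g'(t) = 0.36·30.6·t^-0.64. Setting 0.36·30.6·t^-0.64 = 30.6·t^0.36/(30.9+t) gives 0.36(30.9+t) = t, so 0.64·t = 0.36×30.9.
t* = 0.36×30.9/0.64 = 17.38 min.

17.4 min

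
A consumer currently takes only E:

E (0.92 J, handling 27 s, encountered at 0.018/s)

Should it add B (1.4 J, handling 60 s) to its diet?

Yes

Current rate: (0.018×0.92)/(1 + 0.018×27) = 0.01114 J/s.
B: E/h = 1.4/60 = 0.02333 J/s.
0.02333 > 0.01114, so adding B raises the average — include it.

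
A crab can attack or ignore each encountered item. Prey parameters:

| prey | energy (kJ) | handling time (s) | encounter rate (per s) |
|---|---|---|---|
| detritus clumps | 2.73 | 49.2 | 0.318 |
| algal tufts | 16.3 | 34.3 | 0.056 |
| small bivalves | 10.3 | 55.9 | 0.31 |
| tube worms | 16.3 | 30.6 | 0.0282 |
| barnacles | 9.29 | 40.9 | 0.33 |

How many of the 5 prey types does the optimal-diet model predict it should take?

2

Profitabilities (E/h, kJ/s): tube worms 0.533, algal tufts 0.475, barnacles 0.227, small bivalves 0.184, detritus clumps 0.0555. Add prey in this order while the next type's profitability exceeds the intake rate on those already taken.
Rate on top 1: 0.2467. algal tufts: 0.475 > 0.2467 → include.
Rate on top 2: 0.3627. barnacles: 0.227 < 0.3627 → exclude; stop.
Optimal diet: tube worms, algal tufts — 2 of 5 types.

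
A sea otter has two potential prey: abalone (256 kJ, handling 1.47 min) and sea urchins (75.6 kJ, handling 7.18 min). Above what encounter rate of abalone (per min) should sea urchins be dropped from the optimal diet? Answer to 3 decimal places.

0.044 per min

At the threshold, the rate on abalone alone equals the profitability of sea urchins: λ·256/(1 + λ·1.47) = 75.6/7.18 = 10.53.
Rearranging, λ(256 − 10.53×1.47) = 10.53, so λ = 10.53/240.5 = 0.04378 per min.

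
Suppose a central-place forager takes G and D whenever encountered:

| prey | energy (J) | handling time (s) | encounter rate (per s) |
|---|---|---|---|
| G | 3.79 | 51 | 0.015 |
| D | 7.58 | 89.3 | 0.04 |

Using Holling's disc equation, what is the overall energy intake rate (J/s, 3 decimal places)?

Energy encountered per unit search time: 0.015×3.79 + 0.04×7.58 = 0.3601 J/s.
Handling time per unit search time: 0.015×51 + 0.04×89.3 = 4.337.
Rate = 0.3601/(1 + 4.337) = 0.06746 J/s.

0.067 J/s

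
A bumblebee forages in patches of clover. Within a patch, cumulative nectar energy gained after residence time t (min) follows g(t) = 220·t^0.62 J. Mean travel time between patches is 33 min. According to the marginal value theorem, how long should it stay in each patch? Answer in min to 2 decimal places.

53.84 min

By the marginal value theorem, leave when the instantaneous gain rate g'(t) equals the habitat-wide average g(t)/(T + t).
g'(t) = 0.62·220·t^-0.38. Setting 0.62·220·t^-0.38 = 220·t^0.62/(33+t) gives 0.62(33+t) = t, so 0.38·t = 0.62×33.
t* = 0.62×33/0.38 = 53.84 min.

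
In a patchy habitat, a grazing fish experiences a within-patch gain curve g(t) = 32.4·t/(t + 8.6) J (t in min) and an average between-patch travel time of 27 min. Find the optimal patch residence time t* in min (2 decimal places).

Maximise g(t)/(T+t): set derivative to zero → g'(t)(T+t) = g(t).
g'(t) = 32.4·8.6/(t + 8.6)². Setting 32.4·8.6/(t+8.6)² = 32.4t/[(t+8.6)(27+t)] gives 8.6(27+t) = t(t+8.6), so t² = 8.6×27 = 232.2.
t* = √232.2 = 15.24 min.

15.24 min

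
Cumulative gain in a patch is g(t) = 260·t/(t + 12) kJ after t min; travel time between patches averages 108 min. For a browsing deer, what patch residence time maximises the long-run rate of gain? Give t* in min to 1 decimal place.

36.0 min

Maximise g(t)/(T+t): set derivative to zero → g'(t)(T+t) = g(t).
g'(t) = 260·12/(t + 12)². Setting 260·12/(t+12)² = 260t/[(t+12)(108+t)] gives 12(108+t) = t(t+12), so t² = 12×108 = 1296.
t* = √1296 = 36 min.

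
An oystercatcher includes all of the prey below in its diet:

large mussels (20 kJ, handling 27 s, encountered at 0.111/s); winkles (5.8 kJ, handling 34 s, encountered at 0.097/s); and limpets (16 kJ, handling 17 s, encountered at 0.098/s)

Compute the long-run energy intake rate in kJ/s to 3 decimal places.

Energy encountered per unit search time: 0.111×20 + 0.097×5.8 + 0.098×16 = 4.351 kJ/s.
Handling time per unit search time: 0.111×27 + 0.097×34 + 0.098×17 = 7.961.
Rate = 4.351/(1 + 7.961) = 0.4855 kJ/s.

0.486 kJ/s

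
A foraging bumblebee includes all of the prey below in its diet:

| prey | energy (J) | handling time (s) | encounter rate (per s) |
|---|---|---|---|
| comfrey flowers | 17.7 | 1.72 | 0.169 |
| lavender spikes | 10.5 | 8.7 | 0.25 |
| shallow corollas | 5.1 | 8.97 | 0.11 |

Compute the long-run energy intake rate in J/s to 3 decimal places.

1.387 J/s

Energy encountered per unit search time: 0.169×17.7 + 0.25×10.5 + 0.11×5.1 = 6.177 J/s.
Handling time per unit search time: 0.169×1.72 + 0.25×8.7 + 0.11×8.97 = 3.452.
Rate = 6.177/(1 + 3.452) = 1.387 J/s.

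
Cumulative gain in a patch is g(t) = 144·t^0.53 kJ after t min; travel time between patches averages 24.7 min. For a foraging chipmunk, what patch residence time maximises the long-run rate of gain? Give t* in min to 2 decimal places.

Maximise g(t)/(T+t): set derivative to zero → g'(t)(T+t) = g(t).
g'(t) = 0.53·144·t^-0.47. Setting 0.53·144·t^-0.47 = 144·t^0.53/(24.7+t) gives 0.53(24.7+t) = t, so 0.47·t = 0.53×24.7.
t* = 0.53×24.7/0.47 = 27.85 min.

27.85 min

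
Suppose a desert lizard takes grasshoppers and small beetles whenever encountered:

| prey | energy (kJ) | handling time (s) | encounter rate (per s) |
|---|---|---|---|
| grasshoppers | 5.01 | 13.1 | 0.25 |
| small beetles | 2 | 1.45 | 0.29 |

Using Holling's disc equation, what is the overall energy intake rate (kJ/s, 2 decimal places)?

0.39 kJ/s

Energy encountered per unit search time: 0.25×5.01 + 0.29×2 = 1.833 kJ/s.
Handling time per unit search time: 0.25×13.1 + 0.29×1.45 = 3.696.
Rate = 1.833/(1 + 3.696) = 0.3903 kJ/s.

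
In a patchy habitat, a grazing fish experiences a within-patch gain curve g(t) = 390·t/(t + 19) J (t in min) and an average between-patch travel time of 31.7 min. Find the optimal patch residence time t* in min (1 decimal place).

By the marginal value theorem, leave when the instantaneous gain rate g'(t) equals the habitat-wide average g(t)/(T + t).
g'(t) = 390·19/(t + 19)². Setting 390·19/(t+19)² = 390t/[(t+19)(31.7+t)] gives 19(31.7+t) = t(t+19), so t² = 19×31.7 = 602.3.
t* = √602.3 = 24.54 min.

24.5 min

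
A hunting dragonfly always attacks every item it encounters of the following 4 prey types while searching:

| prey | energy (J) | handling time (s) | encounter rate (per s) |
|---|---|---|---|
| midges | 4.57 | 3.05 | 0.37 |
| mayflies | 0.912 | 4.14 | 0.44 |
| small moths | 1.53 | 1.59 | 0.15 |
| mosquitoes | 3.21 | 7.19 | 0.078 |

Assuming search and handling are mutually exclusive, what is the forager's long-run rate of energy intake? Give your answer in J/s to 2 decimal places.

R = (0.37×4.57 + 0.44×0.912 + 0.15×1.53 + 0.078×3.21) / (1 + 0.37×3.05 + 0.44×4.14 + 0.15×1.59 + 0.078×7.19) = 2.572/4.749 = 0.5416 J/s.

0.54 J/s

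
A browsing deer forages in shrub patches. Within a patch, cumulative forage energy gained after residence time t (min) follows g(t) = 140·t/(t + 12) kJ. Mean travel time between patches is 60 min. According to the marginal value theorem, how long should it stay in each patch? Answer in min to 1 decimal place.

Optimal t* satisfies g'(t*) = g(t*)/(T + t*).
g'(t) = 140·12/(t + 12)². Setting 140·12/(t+12)² = 140t/[(t+12)(60+t)] gives 12(60+t) = t(t+12), so t² = 12×60 = 720.
t* = √720 = 26.83 min.

26.8 min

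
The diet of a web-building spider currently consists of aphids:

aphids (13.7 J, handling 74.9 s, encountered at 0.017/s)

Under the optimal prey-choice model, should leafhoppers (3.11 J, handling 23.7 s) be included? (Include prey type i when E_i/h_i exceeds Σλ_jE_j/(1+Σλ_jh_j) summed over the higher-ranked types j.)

Intake rate on the current diet: R = (0.017×13.7) / (1 + 0.017×74.9) = 0.2329/2.273 = 0.1025 J/s.
leafhoppers: E/h = 3.11/23.7 = 0.1312 J/s.
Since 0.1312 > R, including leafhoppers increases the long-run rate.

Yes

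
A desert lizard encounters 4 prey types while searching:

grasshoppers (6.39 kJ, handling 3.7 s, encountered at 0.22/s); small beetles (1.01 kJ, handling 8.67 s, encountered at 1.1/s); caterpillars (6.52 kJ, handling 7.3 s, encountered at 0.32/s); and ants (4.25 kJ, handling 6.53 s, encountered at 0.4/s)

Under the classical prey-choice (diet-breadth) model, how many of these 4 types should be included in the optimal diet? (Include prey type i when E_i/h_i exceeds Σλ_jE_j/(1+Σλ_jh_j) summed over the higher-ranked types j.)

2

E/h in descending order: grasshoppers 1.73, caterpillars 0.893, ants 0.651, small beetles 0.116 kJ/s. The optimal diet is the largest prefix of this list for which every included type satisfies E_i/h_i > R on the types above it.
Rate on top 1: 0.775. caterpillars: 0.893 > 0.775 → include.
Rate on top 2: 0.8415. ants: 0.651 < 0.8415 → exclude; stop.
Optimal diet: grasshoppers, caterpillars — 2 of 4 types.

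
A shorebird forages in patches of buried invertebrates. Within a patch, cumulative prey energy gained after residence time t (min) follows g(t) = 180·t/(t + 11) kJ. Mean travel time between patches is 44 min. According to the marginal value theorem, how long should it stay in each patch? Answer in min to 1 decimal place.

22.0 min

Maximise g(t)/(T+t): set derivative to zero → g'(t)(T+t) = g(t).
g'(t) = 180·11/(t + 11)². Setting 180·11/(t+11)² = 180t/[(t+11)(44+t)] gives 11(44+t) = t(t+11), so t² = 11×44 = 484.
t* = √484 = 22 min.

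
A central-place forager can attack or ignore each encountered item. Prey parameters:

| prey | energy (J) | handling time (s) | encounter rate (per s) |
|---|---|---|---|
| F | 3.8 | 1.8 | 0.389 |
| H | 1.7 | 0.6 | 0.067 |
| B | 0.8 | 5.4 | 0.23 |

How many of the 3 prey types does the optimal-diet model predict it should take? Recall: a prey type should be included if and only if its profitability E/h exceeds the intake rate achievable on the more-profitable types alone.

E/h in descending order: H 2.83, F 2.11, B 0.148 J/s. The optimal diet is the largest prefix of this list for which every included type satisfies E_i/h_i > R on the types above it.
Rate on top 1: 0.1095. F: 2.11 > 0.1095 → include.
Rate on top 2: 0.9148. B: 0.148 < 0.9148 → exclude; stop.
Optimal diet: H, F — 2 of 3 types.

2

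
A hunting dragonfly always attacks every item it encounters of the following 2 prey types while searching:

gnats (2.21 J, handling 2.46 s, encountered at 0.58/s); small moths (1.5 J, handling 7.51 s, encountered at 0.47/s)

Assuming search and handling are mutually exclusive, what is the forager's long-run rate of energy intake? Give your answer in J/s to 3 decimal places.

R = Σλ_iE_i / (1 + Σλ_ih_i)
Numerator: 0.58×2.21 + 0.47×1.5 = 1.987
Denominator: 1 + 0.58×2.46 + 0.47×7.51 = 5.956
R = 1.987/5.956 = 0.3336 J/s

0.334 J/s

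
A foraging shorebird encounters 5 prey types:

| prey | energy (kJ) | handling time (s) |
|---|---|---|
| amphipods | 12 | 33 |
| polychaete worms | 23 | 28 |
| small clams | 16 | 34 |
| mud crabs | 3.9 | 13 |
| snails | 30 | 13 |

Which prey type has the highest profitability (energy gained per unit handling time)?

Profitability E/h (kJ/s): amphipods = 12/33 = 0.364, polychaete worms = 23/28 = 0.821, small clams = 16/34 = 0.471, mud crabs = 3.9/13 = 0.3, snails = 30/13 = 2.31.
Ranked: snails > polychaete worms > small clams > amphipods > mud crabs.

snails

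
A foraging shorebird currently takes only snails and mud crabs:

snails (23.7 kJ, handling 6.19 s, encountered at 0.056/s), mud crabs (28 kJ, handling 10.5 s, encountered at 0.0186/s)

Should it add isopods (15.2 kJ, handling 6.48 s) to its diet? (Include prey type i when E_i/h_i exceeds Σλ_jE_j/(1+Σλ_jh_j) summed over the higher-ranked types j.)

Intake rate on the current diet: R = (0.056×23.7 + 0.0186×28) / (1 + 0.056×6.19 + 0.0186×10.5) = 1.848/1.542 = 1.198 kJ/s.
Profitability of isopods: 15.2/6.48 = 2.346 kJ/s.
2.346 > 1.198, so adding isopods raises the average — include it.

Yes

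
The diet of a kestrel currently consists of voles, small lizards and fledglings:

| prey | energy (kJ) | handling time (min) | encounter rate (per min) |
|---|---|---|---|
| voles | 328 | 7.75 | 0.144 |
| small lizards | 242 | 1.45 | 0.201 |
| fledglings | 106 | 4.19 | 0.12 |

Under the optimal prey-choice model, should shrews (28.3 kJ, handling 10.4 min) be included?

On voles, small lizards and fledglings alone, R = ΣλE/(1+Σλh) = 108.6/2.91 = 37.31 kJ/min.
shrews: E/h = 28.3/10.4 = 2.721 kJ/min.
2.721 < 37.31, so adding shrews would lower the average — exclude it.

No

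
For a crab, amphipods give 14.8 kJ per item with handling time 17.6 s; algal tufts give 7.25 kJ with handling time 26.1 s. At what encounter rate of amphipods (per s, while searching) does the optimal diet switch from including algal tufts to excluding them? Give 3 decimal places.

At the threshold, the rate on amphipods alone equals the profitability of algal tufts: λ·14.8/(1 + λ·17.6) = 7.25/26.1 = 0.2778.
Rearranging, λ(14.8 − 0.2778×17.6) = 0.2778, so λ = 0.2778/9.911 = 0.02803 per s.

0.028 per s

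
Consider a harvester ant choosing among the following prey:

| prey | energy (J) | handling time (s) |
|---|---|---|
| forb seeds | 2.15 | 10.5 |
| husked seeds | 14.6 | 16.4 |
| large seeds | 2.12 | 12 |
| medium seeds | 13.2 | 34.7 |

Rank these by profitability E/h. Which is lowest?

large seeds

In descending order of E/h:
husked seeds: 14.6/16.4 = 0.89 J/s
medium seeds: 13.2/34.7 = 0.38 J/s
forb seeds: 2.15/10.5 = 0.205 J/s
large seeds: 2.12/12 = 0.177 J/s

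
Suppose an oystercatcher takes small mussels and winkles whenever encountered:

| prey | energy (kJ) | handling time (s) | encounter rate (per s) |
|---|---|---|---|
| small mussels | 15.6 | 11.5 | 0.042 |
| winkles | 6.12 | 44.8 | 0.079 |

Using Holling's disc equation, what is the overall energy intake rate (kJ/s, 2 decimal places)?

R = Σλ_iE_i / (1 + Σλ_ih_i)
Numerator: 0.042×15.6 + 0.079×6.12 = 1.139
Denominator: 1 + 0.042×11.5 + 0.079×44.8 = 5.022
R = 1.139/5.022 = 0.2267 kJ/s

0.23 kJ/s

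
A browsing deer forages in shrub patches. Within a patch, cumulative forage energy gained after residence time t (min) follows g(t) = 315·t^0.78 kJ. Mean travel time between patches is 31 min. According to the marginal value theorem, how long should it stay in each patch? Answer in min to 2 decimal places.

109.91 min

Optimal t* satisfies g'(t*) = g(t*)/(T + t*).
g'(t) = 0.78·315·t^-0.22. Setting 0.78·315·t^-0.22 = 315·t^0.78/(31+t) gives 0.78(31+t) = t, so 0.22·t = 0.78×31.
t* = 0.78×31/0.22 = 109.9 min.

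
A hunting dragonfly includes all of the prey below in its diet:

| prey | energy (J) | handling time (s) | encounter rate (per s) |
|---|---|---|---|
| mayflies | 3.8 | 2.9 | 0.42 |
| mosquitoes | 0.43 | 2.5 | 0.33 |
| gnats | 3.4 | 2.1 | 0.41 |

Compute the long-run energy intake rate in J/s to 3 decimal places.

0.802 J/s

Energy encountered per unit search time: 0.42×3.8 + 0.33×0.43 + 0.41×3.4 = 3.132 J/s.
Handling time per unit search time: 0.42×2.9 + 0.33×2.5 + 0.41×2.1 = 2.904.
Rate = 3.132/(1 + 2.904) = 0.8022 J/s.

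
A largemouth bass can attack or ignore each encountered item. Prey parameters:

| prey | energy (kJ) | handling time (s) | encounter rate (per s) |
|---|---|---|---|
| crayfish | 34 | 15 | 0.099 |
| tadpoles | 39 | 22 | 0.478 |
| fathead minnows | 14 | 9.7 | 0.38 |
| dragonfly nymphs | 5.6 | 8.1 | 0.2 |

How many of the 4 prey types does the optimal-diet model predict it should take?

2

Rank by E/h (kJ/s): crayfish 2.27, tadpoles 1.77, fathead minnows 1.44, dragonfly nymphs 0.691. Include each in turn until the next type's E/h falls below the running intake rate.
Rate on top 1: 1.355. tadpoles: 1.77 > 1.355 → include.
Rate on top 2: 1.693. fathead minnows: 1.44 < 1.693 → exclude; stop.
Optimal diet: crayfish, tadpoles — 2 of 4 types.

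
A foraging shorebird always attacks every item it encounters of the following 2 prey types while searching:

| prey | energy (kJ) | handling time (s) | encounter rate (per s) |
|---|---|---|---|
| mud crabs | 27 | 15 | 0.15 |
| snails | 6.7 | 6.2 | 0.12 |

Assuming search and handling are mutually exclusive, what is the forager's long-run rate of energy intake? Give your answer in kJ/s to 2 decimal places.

Energy encountered per unit search time: 0.15×27 + 0.12×6.7 = 4.854 kJ/s.
Handling time per unit search time: 0.15×15 + 0.12×6.2 = 2.994.
Rate = 4.854/(1 + 2.994) = 1.215 kJ/s.

1.22 kJ/s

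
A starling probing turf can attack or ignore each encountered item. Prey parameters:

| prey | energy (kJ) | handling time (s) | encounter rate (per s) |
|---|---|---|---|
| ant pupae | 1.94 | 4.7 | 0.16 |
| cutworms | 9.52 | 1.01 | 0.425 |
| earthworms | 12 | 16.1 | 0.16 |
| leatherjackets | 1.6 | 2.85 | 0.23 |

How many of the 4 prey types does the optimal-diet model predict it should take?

1

E/h in descending order: cutworms 9.43, earthworms 0.745, leatherjackets 0.561, ant pupae 0.413 kJ/s. The optimal diet is the largest prefix of this list for which every included type satisfies E_i/h_i > R on the types above it.
Rate on top 1: 2.831. earthworms: 0.745 < 2.831 → exclude; stop.
Optimal diet: cutworms — 1 of 4 types.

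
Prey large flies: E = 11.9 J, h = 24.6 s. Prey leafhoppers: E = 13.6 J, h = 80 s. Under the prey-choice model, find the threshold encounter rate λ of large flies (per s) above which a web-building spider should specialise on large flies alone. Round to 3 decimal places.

At the threshold, the rate on large flies alone equals the profitability of leafhoppers: λ·11.9/(1 + λ·24.6) = 13.6/80 = 0.17.
Rearranging, λ(11.9 − 0.17×24.6) = 0.17, so λ = 0.17/7.718 = 0.02203 per s.

0.022 per s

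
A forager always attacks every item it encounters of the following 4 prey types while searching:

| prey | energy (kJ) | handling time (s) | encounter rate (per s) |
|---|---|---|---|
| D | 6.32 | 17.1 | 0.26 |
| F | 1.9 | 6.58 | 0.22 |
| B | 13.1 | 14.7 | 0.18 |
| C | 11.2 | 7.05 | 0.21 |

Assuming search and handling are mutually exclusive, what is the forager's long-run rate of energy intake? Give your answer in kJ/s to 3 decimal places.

0.614 kJ/s

R = (0.26×6.32 + 0.22×1.9 + 0.18×13.1 + 0.21×11.2) / (1 + 0.26×17.1 + 0.22×6.58 + 0.18×14.7 + 0.21×7.05) = 6.771/11.02 = 0.6144 kJ/s.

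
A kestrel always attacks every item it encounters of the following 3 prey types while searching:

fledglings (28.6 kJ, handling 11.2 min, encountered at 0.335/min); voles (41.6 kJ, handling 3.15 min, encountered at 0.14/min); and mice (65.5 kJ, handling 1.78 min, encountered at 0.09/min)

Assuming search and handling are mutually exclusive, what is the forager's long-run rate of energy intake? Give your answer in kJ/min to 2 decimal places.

Energy encountered per unit search time: 0.335×28.6 + 0.14×41.6 + 0.09×65.5 = 21.3 kJ/min.
Handling time per unit search time: 0.335×11.2 + 0.14×3.15 + 0.09×1.78 = 4.353.
Rate = 21.3/(1 + 4.353) = 3.979 kJ/min.

3.98 kJ/min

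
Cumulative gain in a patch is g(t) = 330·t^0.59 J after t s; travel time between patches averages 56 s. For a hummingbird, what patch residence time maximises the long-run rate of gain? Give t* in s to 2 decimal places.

80.59 s

By the marginal value theorem, leave when the instantaneous gain rate g'(t) equals the habitat-wide average g(t)/(T + t).
g'(t) = 0.59·330·t^-0.41. Setting 0.59·330·t^-0.41 = 330·t^0.59/(56+t) gives 0.59(56+t) = t, so 0.41·t = 0.59×56.
t* = 0.59×56/0.41 = 80.59 s.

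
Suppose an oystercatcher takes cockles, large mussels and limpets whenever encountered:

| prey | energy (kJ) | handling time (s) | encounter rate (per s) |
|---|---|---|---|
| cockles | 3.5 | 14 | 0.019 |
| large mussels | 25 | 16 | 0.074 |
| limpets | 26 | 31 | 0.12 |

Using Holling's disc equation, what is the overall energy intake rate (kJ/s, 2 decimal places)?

R = (0.019×3.5 + 0.074×25 + 0.12×26) / (1 + 0.019×14 + 0.074×16 + 0.12×31) = 5.037/6.17 = 0.8163 kJ/s.

0.82 kJ/s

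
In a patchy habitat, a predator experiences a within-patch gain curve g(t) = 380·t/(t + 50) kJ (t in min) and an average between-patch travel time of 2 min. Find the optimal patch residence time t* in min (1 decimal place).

10.0 min

By the marginal value theorem, leave when the instantaneous gain rate g'(t) equals the habitat-wide average g(t)/(T + t).
g'(t) = 380·50/(t + 50)². Setting 380·50/(t+50)² = 380t/[(t+50)(2+t)] gives 50(2+t) = t(t+50), so t² = 50×2 = 100.
t* = √100 = 10 min.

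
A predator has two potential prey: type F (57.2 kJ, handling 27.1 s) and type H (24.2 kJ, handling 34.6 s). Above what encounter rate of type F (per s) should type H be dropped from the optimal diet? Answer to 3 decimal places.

At the threshold, the rate on type F alone equals the profitability of type H: λ·57.2/(1 + λ·27.1) = 24.2/34.6 = 0.6994.
Rearranging, λ(57.2 − 0.6994×27.1) = 0.6994, so λ = 0.6994/38.25 = 0.01829 per s.

0.018 per s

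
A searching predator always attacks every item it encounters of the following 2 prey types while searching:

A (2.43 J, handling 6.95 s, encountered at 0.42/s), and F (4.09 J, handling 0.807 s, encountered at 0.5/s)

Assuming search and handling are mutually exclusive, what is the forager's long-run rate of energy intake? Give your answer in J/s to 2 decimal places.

Energy encountered per unit search time: 0.42×2.43 + 0.5×4.09 = 3.066 J/s.
Handling time per unit search time: 0.42×6.95 + 0.5×0.807 = 3.322.
Rate = 3.066/(1 + 3.322) = 0.7092 J/s.

0.71 J/s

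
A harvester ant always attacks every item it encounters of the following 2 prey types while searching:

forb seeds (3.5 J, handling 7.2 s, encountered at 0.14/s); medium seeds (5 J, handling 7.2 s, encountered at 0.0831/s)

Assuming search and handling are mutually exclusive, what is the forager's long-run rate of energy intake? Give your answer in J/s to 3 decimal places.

0.347 J/s

R = (0.14×3.5 + 0.0831×5) / (1 + 0.14×7.2 + 0.0831×7.2) = 0.9055/2.606 = 0.3474 J/s.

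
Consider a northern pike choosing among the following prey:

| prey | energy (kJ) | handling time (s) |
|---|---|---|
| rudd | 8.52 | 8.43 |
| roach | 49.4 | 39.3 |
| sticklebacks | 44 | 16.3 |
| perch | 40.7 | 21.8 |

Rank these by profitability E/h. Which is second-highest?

Profitability E/h (kJ/s): rudd = 8.52/8.43 = 1.01, roach = 49.4/39.3 = 1.26, sticklebacks = 44/16.3 = 2.7, perch = 40.7/21.8 = 1.87.
Ranked: sticklebacks > perch > roach > rudd.

perch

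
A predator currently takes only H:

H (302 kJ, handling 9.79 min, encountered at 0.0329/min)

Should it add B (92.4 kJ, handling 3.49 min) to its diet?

On H alone, R = ΣλE/(1+Σλh) = 9.936/1.322 = 7.515 kJ/min.
B: E/h = 92.4/3.49 = 26.48 kJ/min.
26.48 > 7.515, so adding B raises the average — include it.

Yes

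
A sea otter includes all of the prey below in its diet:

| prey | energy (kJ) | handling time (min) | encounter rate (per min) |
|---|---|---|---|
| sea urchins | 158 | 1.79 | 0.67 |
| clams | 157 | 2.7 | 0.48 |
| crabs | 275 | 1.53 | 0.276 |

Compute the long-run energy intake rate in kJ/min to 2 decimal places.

65.63 kJ/min

R = Σλ_iE_i / (1 + Σλ_ih_i)
Numerator: 0.67×158 + 0.48×157 + 0.276×275 = 257.1
Denominator: 1 + 0.67×1.79 + 0.48×2.7 + 0.276×1.53 = 3.918
R = 257.1/3.918 = 65.63 kJ/min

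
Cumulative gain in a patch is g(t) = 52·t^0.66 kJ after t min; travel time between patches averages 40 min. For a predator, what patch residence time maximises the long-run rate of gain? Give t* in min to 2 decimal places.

77.65 min

Maximise g(t)/(T+t): set derivative to zero → g'(t)(T+t) = g(t).
g'(t) = 0.66·52·t^-0.34. Setting 0.66·52·t^-0.34 = 52·t^0.66/(40+t) gives 0.66(40+t) = t, so 0.34·t = 0.66×40.
t* = 0.66×40/0.34 = 77.65 min.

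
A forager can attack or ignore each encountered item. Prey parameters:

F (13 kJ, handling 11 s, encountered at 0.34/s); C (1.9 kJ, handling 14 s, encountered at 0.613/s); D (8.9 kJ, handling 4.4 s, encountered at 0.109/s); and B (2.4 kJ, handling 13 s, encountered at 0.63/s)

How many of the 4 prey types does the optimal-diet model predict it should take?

2

Rank by E/h (kJ/s): D 2.02, F 1.18, B 0.185, C 0.136. Include each in turn until the next type's E/h falls below the running intake rate.
Rate on top 1: 0.6557. F: 1.18 > 0.6557 → include.
Rate on top 2: 1.033. B: 0.185 < 1.033 → exclude; stop.
Optimal diet: D, F — 2 of 4 types.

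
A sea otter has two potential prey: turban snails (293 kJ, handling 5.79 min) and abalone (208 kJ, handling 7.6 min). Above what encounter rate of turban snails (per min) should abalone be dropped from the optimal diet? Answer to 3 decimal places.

0.203 per min

At the threshold, the rate on turban snails alone equals the profitability of abalone: λ·293/(1 + λ·5.79) = 208/7.6 = 27.37.
Rearranging, λ(293 − 27.37×5.79) = 27.37, so λ = 27.37/134.5 = 0.2034 per min.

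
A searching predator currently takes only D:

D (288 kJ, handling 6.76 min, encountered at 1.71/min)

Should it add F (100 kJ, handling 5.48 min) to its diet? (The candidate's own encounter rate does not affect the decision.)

No

Current rate: (1.71×288)/(1 + 1.71×6.76) = 39.21 kJ/min.
F: E/h = 100/5.48 = 18.25 kJ/min.
18.25 < 39.21, so adding F would lower the average — exclude it.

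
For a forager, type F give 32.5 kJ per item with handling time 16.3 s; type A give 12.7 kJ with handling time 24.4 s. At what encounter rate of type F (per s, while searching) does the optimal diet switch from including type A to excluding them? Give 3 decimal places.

At the threshold, the rate on type F alone equals the profitability of type A: λ·32.5/(1 + λ·16.3) = 12.7/24.4 = 0.5205.
Rearranging, λ(32.5 − 0.5205×16.3) = 0.5205, so λ = 0.5205/24.02 = 0.02167 per s.

0.022 per s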